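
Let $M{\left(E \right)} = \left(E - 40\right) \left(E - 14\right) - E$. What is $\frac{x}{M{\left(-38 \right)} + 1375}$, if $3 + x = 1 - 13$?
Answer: $- \frac{5}{1823} \approx -0.0027427$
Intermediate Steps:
$M{\left(E \right)} = - E + \left(-40 + E\right) \left(-14 + E\right)$ ($M{\left(E \right)} = \left(-40 + E\right) \left(-14 + E\right) - E = - E + \left(-40 + E\right) \left(-14 + E\right)$)
$x = -15$ ($x = -3 + \left(1 - 13\right) = -3 - 12 = -15$)
$\frac{x}{M{\left(-38 \right)} + 1375} = \frac{1}{\left(560 + \left(-38\right)^{2} - -2090\right) + 1375} \left(-15\right) = \frac{1}{\left(560 + 1444 + 2090\right) + 1375} \left(-15\right) = \frac{1}{4094 + 1375} \left(-15\right) = \frac{1}{5469} \left(-15\right) = - \frac{5}{1823}$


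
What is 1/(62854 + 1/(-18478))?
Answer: 18478/1161416211 ≈ 1.5910e-5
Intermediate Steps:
1/(62854 + 1/(-18478)) = 1/(62854 - 1/18478) = 1/(1161416211/18478) = 18478/1161416211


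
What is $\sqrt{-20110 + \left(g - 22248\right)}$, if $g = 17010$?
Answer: $2 i \sqrt{6337} \approx 159.21 i$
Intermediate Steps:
$\sqrt{-20110 + \left(g - 22248\right)} = \sqrt{-20110 + \left(17010 - 22248\right)} = \sqrt{-20110 - 5238} = \sqrt{-25348} = 2 i \sqrt{6337}$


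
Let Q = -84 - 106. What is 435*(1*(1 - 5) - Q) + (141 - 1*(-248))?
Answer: 81299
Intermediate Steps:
Q = -190
435*(1*(1 - 5) - Q) + (141 - 1*(-248)) = 435*(1*(1 - 5) - 1*(-190)) + (141 - 1*(-248)) = 435*(1*(-4) + 190) + (141 + 248) = 435*(-4 + 190) + 389 = 435*186 + 389 = 80910 + 389 = 81299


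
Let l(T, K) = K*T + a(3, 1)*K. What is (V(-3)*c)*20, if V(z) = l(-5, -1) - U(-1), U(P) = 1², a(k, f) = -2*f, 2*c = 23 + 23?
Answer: 2760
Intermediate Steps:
c = 23 (c = (23 + 23)/2 = (½)*46 = 23)
l(T, K) = -2*K + K*T (l(T, K) = K*T + (-2*1)*K = K*T - 2*K = -2*K + K*T)
U(P) = 1
V(z) = 6 (V(z) = -(-2 - 5) - 1*1 = -1*(-7) - 1 = 7 - 1 = 6)
(V(-3)*c)*20 = (6*23)*20 = 138*20 = 2760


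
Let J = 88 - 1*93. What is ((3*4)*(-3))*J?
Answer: 180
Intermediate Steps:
J = -5 (J = 88 - 93 = -5)
((3*4)*(-3))*J = ((3*4)*(-3))*(-5) = (12*(-3))*(-5) = -36*(-5) = 180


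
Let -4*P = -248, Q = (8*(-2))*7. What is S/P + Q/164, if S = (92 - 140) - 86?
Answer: -3615/1271 ≈ -2.8442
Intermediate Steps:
S = -134 (S = -48 - 86 = -134)
Q = -112 (Q = -16*7 = -112)
P = 62 (P = -¼*(-248) = 62)
S/P + Q/164 = -134/62 - 112/164 = -134*1/62 - 112*1/164 = -67/31 - 28/41 = -3615/1271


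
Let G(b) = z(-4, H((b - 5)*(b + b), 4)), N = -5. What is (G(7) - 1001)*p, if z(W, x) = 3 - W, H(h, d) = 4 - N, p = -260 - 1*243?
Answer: 499982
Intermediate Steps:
p = -503 (p = -260 - 243 = -503)
H(h, d) = 9 (H(h, d) = 4 - 1*(-5) = 4 + 5 = 9)
G(b) = 7 (G(b) = 3 - 1*(-4) = 3 + 4 = 7)
(G(7) - 1001)*p = (7 - 1001)*(-503) = -994*(-503) = 499982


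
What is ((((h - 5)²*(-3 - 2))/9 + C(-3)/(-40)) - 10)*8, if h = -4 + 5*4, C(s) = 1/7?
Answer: -194609/315 ≈ -617.81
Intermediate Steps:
C(s) = ⅐
h = 16 (h = -4 + 20 = 16)
((((h - 5)²*(-3 - 2))/9 + C(-3)/(-40)) - 10)*8 = ((((16 - 5)²*(-3 - 2))/9 + (⅐)/(-40)) - 10)*8 = (((11²*(-5))*(⅑) + (⅐)*(-1/40)) - 10)*8 = (((121*(-5))*(⅑) - 1/280) - 10)*8 = ((-605*⅑ - 1/280) - 10)*8 = ((-605/9 - 1/280) - 10)*8 = (-169409/2520 - 10)*8 = -194609/2520*8 = -194609/315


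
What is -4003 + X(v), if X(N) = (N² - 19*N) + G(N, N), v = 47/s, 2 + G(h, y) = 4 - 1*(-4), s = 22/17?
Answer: -1630129/484 ≈ -3368.0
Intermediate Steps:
s = 22/17 (s = 22*(1/17) = 22/17 ≈ 1.2941)
G(h, y) = 6 (G(h, y) = -2 + (4 - 1*(-4)) = -2 + (4 + 4) = -2 + 8 = 6)
v = 799/22 (v = 47/(22/17) = 47*(17/22) = 799/22 ≈ 36.318)
X(N) = 6 + N² - 19*N (X(N) = (N² - 19*N) + 6 = 6 + N² - 19*N)
-4003 + X(v) = -4003 + (6 + (799/22)² - 19*799/22) = -4003 + (6 + 638401/484 - 15181/22) = -4003 + 307323/484 = -1630129/484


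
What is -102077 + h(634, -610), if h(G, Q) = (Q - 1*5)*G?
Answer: -491987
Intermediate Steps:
h(G, Q) = G*(-5 + Q) (h(G, Q) = (Q - 5)*G = (-5 + Q)*G = G*(-5 + Q))
-102077 + h(634, -610) = -102077 + 634*(-5 - 610) = -102077 + 634*(-615) = -102077 - 389910 = -491987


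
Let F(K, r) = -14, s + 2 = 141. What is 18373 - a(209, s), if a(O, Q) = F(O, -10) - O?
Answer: 18596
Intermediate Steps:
s = 139 (s = -2 + 141 = 139)
a(O, Q) = -14 - O
18373 - a(209, s) = 18373 - (-14 - 1*209) = 18373 - (-14 - 209) = 18373 - 1*(-223) = 18373 + 223 = 18596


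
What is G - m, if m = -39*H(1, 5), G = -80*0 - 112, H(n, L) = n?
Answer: -73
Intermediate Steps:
G = -112 (G = -16*0 - 112 = 0 - 112 = -112)
m = -39 (m = -39*1 = -39)
G - m = -112 - 1*(-39) = -112 + 39 = -73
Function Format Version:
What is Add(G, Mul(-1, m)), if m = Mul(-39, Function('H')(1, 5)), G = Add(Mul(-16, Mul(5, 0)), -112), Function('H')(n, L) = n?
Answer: -73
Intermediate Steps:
G = -112 (G = Add(Mul(-16, 0), -112) = Add(0, -112) = -112)
m = -39 (m = Mul(-39, 1) = -39)
Add(G, Mul(-1, m)) = Add(-112, Mul(-1, -39)) = Add(-112, 39) = -73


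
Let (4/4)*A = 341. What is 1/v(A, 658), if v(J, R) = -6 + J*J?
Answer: 1/116275 ≈ 8.6003e-6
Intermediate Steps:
A = 341
v(J, R) = -6 + J²
1/v(A, 658) = 1/(-6 + 341²) = 1/(-6 + 116281) = 1/116275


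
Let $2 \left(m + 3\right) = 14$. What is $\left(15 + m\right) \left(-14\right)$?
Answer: $-266$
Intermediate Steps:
$m = 4$ ($m = -3 + \frac{1}{2} \cdot 14 = -3 + 7 = 4$)
$\left(15 + m\right) \left(-14\right) = \left(15 + 4\right) \left(-14\right) = 19 \left(-14\right) = -266$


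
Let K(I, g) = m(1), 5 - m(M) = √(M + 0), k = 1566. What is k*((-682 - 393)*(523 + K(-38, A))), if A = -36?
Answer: -887178150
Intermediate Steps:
m(M) = 5 - √M (m(M) = 5 - √(M + 0) = 5 - √M)
K(I, g) = 4 (K(I, g) = 5 - √1 = 5 - 1*1 = 5 - 1 = 4)
k*((-682 - 393)*(523 + K(-38, A))) = 1566*((-682 - 393)*(523 + 4)) = 1566*(-1075*527) = 1566*(-566525) = -887178150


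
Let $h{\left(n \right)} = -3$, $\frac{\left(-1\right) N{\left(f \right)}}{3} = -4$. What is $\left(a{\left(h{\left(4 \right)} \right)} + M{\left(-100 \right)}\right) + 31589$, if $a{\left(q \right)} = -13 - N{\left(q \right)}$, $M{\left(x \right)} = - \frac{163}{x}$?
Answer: $\frac{3156563}{100} \approx 31566.0$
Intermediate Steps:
$N{\left(f \right)} = 12$ ($N{\left(f \right)} = \left(-3\right) \left(-4\right) = 12$)
$a{\left(q \right)} = -25$ ($a{\left(q \right)} = -13 - 12 = -25$)
$\left(a{\left(h{\left(4 \right)} \right)} + M{\left(-100 \right)}\right) + 31589 = \left(-25 - \frac{163}{-100}\right) + 31589 = \left(-25 - - \frac{163}{100}\right) + 31589 = \left(-25 + \frac{163}{100}\right) + 31589 = - \frac{2337}{100} + 31589 = \frac{3156563}{100}$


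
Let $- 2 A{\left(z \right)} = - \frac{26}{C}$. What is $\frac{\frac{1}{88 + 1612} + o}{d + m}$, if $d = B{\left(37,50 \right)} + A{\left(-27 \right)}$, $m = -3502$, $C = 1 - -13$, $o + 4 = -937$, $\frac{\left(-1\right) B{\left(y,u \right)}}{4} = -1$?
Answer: $\frac{11197893}{41615150} \approx 0.26908$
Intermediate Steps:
$B{\left(y,u \right)} = 4$ ($B{\left(y,u \right)} = \left(-4\right) \left(-1\right) = 4$)
$o = -941$ ($o = -4 - 937 = -941$)
$C = 14$ ($C = 1 + 13 = 14$)
$A{\left(z \right)} = \frac{13}{14}$ ($A{\left(z \right)} = - \frac{\left(-26\right) \frac{1}{14}}{2} = \left(- \frac{1}{2}\right) \left(- \frac{13}{7}\right) = \frac{13}{14}$)
$d = \frac{69}{14}$ ($d = 4 + \frac{13}{14} = \frac{69}{14} \approx 4.9286$)
$\frac{\frac{1}{88 + 1612} + o}{d + m} = \frac{\frac{1}{88 + 1612} - 941}{\frac{69}{14} - 3502} = \frac{\frac{1}{1700} - 941}{- \frac{48959}{14}} = \left(\frac{1}{1700} - 941\right) \left(- \frac{14}{48959}\right) = \left(- \frac{1599699}{1700}\right) \left(- \frac{14}{48959}\right) = \frac{11197893}{41615150}$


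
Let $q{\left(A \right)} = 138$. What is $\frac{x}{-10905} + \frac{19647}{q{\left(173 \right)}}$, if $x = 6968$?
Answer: $\frac{71096317}{501630} \approx 141.73$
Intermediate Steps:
$\frac{x}{-10905} + \frac{19647}{q{\left(173 \right)}} = \frac{6968}{-10905} + \frac{19647}{138} = 6968 \left(- \frac{1}{10905}\right) + 19647 \cdot \frac{1}{138} = - \frac{6968}{10905} + \frac{6549}{46} = \frac{71096317}{501630}$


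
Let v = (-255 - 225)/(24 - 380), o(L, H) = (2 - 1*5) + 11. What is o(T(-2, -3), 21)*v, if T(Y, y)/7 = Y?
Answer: 960/89 ≈ 10.787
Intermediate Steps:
T(Y, y) = 7*Y
o(L, H) = 8 (o(L, H) = (2 - 5) + 11 = -3 + 11 = 8)
v = 120/89 (v = -480/(-356) = -480*(-1/356) = 120/89 ≈ 1.3483)
o(T(-2, -3), 21)*v = 8*(120/89) = 960/89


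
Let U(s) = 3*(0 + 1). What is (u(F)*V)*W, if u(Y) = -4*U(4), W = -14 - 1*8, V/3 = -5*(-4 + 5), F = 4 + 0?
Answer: -3960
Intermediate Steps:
U(s) = 3 (U(s) = 3*1 = 3)
F = 4
V = -15 (V = 3*(-5*(-4 + 5)) = 3*(-5*1) = 3*(-5) = -15)
W = -22 (W = -14 - 8 = -22)
u(Y) = -12 (u(Y) = -4*3 = -12)
(u(F)*V)*W = -12*(-15)*(-22) = 180*(-22) = -3960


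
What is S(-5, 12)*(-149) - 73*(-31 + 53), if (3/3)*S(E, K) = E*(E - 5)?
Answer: -9056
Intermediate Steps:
S(E, K) = E*(-5 + E) (S(E, K) = E*(E - 5) = E*(-5 + E))
S(-5, 12)*(-149) - 73*(-31 + 53) = -5*(-5 - 5)*(-149) - 73*(-31 + 53) = -5*(-10)*(-149) - 73*22 = 50*(-149) - 1*1606 = -7450 - 1606 = -9056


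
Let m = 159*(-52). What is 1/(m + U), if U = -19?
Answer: -1/8287 ≈ -0.00012067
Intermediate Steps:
m = -8268
1/(m + U) = 1/(-8268 - 19) = 1/(-8287) = -1/8287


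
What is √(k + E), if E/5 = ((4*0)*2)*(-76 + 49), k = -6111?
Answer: 3*I*√679 ≈ 78.173*I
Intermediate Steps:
E = 0 (E = 5*(((4*0)*2)*(-76 + 49)) = 5*((0*2)*(-27)) = 5*(0*(-27)) = 5*0 = 0)
√(k + E) = √(-6111 + 0) = √(-6111) = 3*I*√679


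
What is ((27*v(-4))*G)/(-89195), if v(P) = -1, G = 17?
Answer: 459/89195 ≈ 0.0051460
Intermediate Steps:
((27*v(-4))*G)/(-89195) = ((27*(-1))*17)/(-89195) = -27*17*(-1/89195) = -459*(-1/89195) = 459/89195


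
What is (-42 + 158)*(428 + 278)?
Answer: 81896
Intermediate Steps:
(-42 + 158)*(428 + 278) = 116*706 = 81896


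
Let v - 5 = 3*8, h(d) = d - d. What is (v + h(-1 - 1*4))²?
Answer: 841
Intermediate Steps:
h(d) = 0
v = 29 (v = 5 + 3*8 = 5 + 24 = 29)
(v + h(-1 - 1*4))² = (29 + 0)² = 29² = 841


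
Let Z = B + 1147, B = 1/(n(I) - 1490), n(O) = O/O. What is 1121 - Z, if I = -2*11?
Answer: -38713/1489 ≈ -25.999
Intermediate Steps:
I = -22
n(O) = 1
B = -1/1489 (B = 1/(1 - 1490) = 1/(-1489) = -1/1489 ≈ -0.00067159)
Z = 1707882/1489 (Z = -1/1489 + 1147 = 1707882/1489 ≈ 1147.0)
1121 - Z = 1121 - 1*1707882/1489 = 1121 - 1707882/1489 = -38713/1489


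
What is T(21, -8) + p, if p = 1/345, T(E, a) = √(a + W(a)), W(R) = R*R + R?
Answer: 1/345 + 4*√3 ≈ 6.9311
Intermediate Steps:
W(R) = R + R² (W(R) = R² + R = R + R²)
T(E, a) = √(a + a*(1 + a))
p = 1/345 ≈ 0.0028986
T(21, -8) + p = √(-8*(2 - 8)) + 1/345 = √(-8*(-6)) + 1/345 = √48 + 1/345 = 4*√3 + 1/345 = 1/345 + 4*√3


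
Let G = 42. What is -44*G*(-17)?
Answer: 31416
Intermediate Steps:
-44*G*(-17) = -44*42*(-17) = -1848*(-17) = 31416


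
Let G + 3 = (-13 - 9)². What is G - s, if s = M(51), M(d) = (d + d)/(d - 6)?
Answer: 7181/15 ≈ 478.73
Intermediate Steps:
M(d) = 2*d/(-6 + d) (M(d) = (2*d)/(-6 + d) = 2*d/(-6 + d))
G = 481 (G = -3 + (-13 - 9)² = -3 + (-22)² = -3 + 484 = 481)
s = 34/15 (s = 2*51/(-6 + 51) = 2*51/45 = 2*51*(1/45) = 34/15 ≈ 2.2667)
G - s = 481 - 1*34/15 = 481 - 34/15 = 7181/15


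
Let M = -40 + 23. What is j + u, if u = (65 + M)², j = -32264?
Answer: -29960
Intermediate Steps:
M = -17
u = 2304 (u = (65 - 17)² = 48² = 2304)
j + u = -32264 + 2304 = -29960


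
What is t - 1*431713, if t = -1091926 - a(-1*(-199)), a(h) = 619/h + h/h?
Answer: -303204979/199 ≈ -1.5236e+6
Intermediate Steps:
a(h) = 1 + 619/h (a(h) = 619/h + 1 = 1 + 619/h)
t = -217294092/199 (t = -1091926 - (619 - 1*(-199))/((-1*(-199))) = -1091926 - (619 + 199)/199 = -1091926 - 818/199 = -217294092/199 ≈ -1.0919e+6)
t - 1*431713 = -217294092/199 - 1*431713 = -217294092/199 - 431713 = -303204979/199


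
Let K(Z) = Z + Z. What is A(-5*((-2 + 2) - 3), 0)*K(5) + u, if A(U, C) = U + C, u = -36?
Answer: 114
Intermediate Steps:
K(Z) = 2*Z
A(U, C) = C + U
A(-5*((-2 + 2) - 3), 0)*K(5) + u = (0 - 5*((-2 + 2) - 3))*(2*5) - 36 = (0 - 5*(0 - 3))*10 - 36 = (0 - 5*(-3))*10 - 36 = (0 + 15)*10 - 36 = 15*10 - 36 = 150 - 36 = 114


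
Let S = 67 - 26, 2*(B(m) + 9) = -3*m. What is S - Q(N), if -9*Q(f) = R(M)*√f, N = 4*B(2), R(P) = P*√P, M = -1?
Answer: 41 + 4*√3/9 ≈ 41.770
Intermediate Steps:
B(m) = -9 - 3*m/2 (B(m) = -9 + (-3*m)/2 = -9 - 3*m/2)
R(P) = P^(3/2)
N = -48 (N = 4*(-9 - 3/2*2) = 4*(-9 - 3) = 4*(-12) = -48)
S = 41
Q(f) = I*√f/9 (Q(f) = -(-1)^(3/2)*√f/9 = -(-I)*√f/9 = -(-1)*I*√f/9 = I*√f/9)
S - Q(N) = 41 - I*√(-48)/9 = 41 - I*4*I*√3/9 = 41 - (-4)*√3/9 = 41 + 4*√3/9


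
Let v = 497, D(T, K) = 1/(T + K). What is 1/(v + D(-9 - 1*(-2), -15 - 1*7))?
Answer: 29/14412 ≈ 0.0020122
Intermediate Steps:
D(T, K) = 1/(K + T)
1/(v + D(-9 - 1*(-2), -15 - 1*7)) = 1/(497 + 1/((-15 - 1*7) + (-9 - 1*(-2)))) = 1/(497 + 1/((-15 - 7) + (-9 + 2))) = 1/(497 + 1/(-22 - 7)) = 1/(497 + 1/(-29)) = 1/(497 - 1/29) = 1/(14412/29) = 29/14412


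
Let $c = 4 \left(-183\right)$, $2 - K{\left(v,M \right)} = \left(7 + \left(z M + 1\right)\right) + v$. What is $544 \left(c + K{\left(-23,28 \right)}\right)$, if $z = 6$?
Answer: $-480352$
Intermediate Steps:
$K{\left(v,M \right)} = -6 - v - 6 M$ ($K{\left(v,M \right)} = 2 - \left(\left(7 + \left(6 M + 1\right)\right) + v\right) = 2 - \left(\left(7 + \left(1 + 6 M\right)\right) + v\right) = 2 - \left(\left(8 + 6 M\right) + v\right) = 2 - \left(8 + v + 6 M\right) = -6 - v - 6 M$)
$c = -732$
$544 \left(c + K{\left(-23,28 \right)}\right) = 544 \left(-732 - 151\right) = 544 \left(-883\right) = -480352$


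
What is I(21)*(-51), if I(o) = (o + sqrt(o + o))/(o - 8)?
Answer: -1071/13 - 51*sqrt(42)/13 ≈ -107.81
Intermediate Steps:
I(o) = (o + sqrt(2)*sqrt(o))/(-8 + o) (I(o) = (o + sqrt(2*o))/(-8 + o) = (o + sqrt(2)*sqrt(o))/(-8 + o))
I(21)*(-51) = ((21 + sqrt(2)*sqrt(21))/(-8 + 21))*(-51) = ((21 + sqrt(42))/13)*(-51) = (21/13 + sqrt(42)/13)*(-51) = -1071/13 - 51*sqrt(42)/13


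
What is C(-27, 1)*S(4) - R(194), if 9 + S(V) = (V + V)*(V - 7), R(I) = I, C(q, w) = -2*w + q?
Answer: 763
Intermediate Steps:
C(q, w) = q - 2*w
S(V) = -9 + 2*V*(-7 + V) (S(V) = -9 + (V + V)*(V - 7) = -9 + (2*V)*(-7 + V) = -9 + 2*V*(-7 + V))
C(-27, 1)*S(4) - R(194) = (-27 - 2*1)*(-9 - 14*4 + 2*4**2) - 1*194 = (-27 - 2)*(-9 - 56 + 2*16) - 194 = -29*(-9 - 56 + 32) - 194 = -29*(-33) - 194 = 957 - 194 = 763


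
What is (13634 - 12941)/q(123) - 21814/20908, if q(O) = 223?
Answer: 4812361/2331242 ≈ 2.0643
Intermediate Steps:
(13634 - 12941)/q(123) - 21814/20908 = (13634 - 12941)/223 - 21814/20908 = 693*(1/223) - 21814*1/20908 = 693/223 - 10907/10454 = 4812361/2331242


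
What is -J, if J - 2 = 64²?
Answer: -4098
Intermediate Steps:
J = 4098 (J = 2 + 64² = 2 + 4096 = 4098)
-J = -1*4098 = -4098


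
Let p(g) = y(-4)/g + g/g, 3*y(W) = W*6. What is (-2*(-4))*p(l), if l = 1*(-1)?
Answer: 72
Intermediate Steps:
l = -1
y(W) = 2*W (y(W) = (W*6)/3 = (6*W)/3 = 2*W)
p(g) = 1 - 8/g (p(g) = (2*(-4))/g + g/g = -8/g + 1 = 1 - 8/g)
(-2*(-4))*p(l) = (-2*(-4))*((-8 - 1)/(-1)) = 8*(-1*(-9)) = 8*9 = 72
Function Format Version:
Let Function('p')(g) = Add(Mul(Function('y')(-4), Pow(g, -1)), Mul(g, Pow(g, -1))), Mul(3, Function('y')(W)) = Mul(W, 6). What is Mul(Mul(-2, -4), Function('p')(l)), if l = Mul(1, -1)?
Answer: 72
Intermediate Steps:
l = -1
Function('y')(W) = Mul(2, W) (Function('y')(W) = Mul(Rational(1, 3), Mul(W, 6)) = Mul(Rational(1, 3), Mul(6, W)) = Mul(2, W))
Function('p')(g) = Add(1, Mul(-8, Pow(g, -1))) (Function('p')(g) = Add(Mul(Mul(2, -4), Pow(g, -1)), Mul(g, Pow(g, -1))) = Add(Mul(-8, Pow(g, -1)), 1) = Add(1, Mul(-8, Pow(g, -1))))
Mul(Mul(-2, -4), Function('p')(l)) = Mul(Mul(-2, -4), Mul(Pow(-1, -1), Add(-8, -1))) = Mul(8, Mul(-1, -9)) = Mul(8, 9) = 72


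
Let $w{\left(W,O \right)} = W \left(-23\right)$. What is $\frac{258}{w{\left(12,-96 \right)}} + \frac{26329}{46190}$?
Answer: $- \frac{193759}{531185} \approx -0.36477$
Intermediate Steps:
$w{\left(W,O \right)} = - 23 W$
$\frac{258}{w{\left(12,-96 \right)}} + \frac{26329}{46190} = \frac{258}{\left(-23\right) 12} + \frac{26329}{46190} = \frac{258}{-276} + 26329 \cdot \frac{1}{46190} = 258 \left(- \frac{1}{276}\right) + \frac{26329}{46190} = - \frac{43}{46} + \frac{26329}{46190} = - \frac{193759}{531185}$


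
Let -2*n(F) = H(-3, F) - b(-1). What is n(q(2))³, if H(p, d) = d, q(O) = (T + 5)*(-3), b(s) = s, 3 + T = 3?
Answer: 343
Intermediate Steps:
T = 0 (T = -3 + 3 = 0)
q(O) = -15 (q(O) = (0 + 5)*(-3) = 5*(-3) = -15)
n(F) = -½ - F/2 (n(F) = -(F - 1*(-1))/2 = -(F + 1)/2 = -(1 + F)/2 = -½ - F/2)
n(q(2))³ = (-½ - ½*(-15))³ = (-½ + 15/2)³ = 7³ = 343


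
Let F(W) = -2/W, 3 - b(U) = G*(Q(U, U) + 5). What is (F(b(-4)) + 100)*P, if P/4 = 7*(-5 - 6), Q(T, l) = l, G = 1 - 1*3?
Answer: -153384/5 ≈ -30677.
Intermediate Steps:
G = -2 (G = 1 - 3 = -2)
b(U) = 13 + 2*U (b(U) = 3 - (-2)*(U + 5) = 3 - (-2)*(5 + U) = 3 - (-10 - 2*U) = 3 + (10 + 2*U) = 13 + 2*U)
P = -308 (P = 4*(7*(-5 - 6)) = 4*(7*(-11)) = 4*(-77) = -308)
(F(b(-4)) + 100)*P = (-2/(13 + 2*(-4)) + 100)*(-308) = (-2/(13 - 8) + 100)*(-308) = (-2/5 + 100)*(-308) = (498/5)*(-308) = -153384/5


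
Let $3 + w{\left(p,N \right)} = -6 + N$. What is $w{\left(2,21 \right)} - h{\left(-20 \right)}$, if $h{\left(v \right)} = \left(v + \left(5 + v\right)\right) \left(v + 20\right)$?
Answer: $12$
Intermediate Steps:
$w{\left(p,N \right)} = -9 + N$ ($w{\left(p,N \right)} = -3 + \left(-6 + N\right) = -9 + N$)
$h{\left(v \right)} = \left(5 + 2 v\right) \left(20 + v\right)$
$w{\left(2,21 \right)} - h{\left(-20 \right)} = \left(-9 + 21\right) - \left(100 + 2 \left(-20\right)^{2} + 45 \left(-20\right)\right) = 12 - \left(100 + 2 \cdot 400 - 900\right) = 12 - \left(100 + 800 - 900\right) = 12 - 0 = 12 + 0 = 12$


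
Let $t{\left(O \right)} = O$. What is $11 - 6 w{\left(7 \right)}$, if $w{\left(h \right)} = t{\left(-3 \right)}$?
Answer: $29$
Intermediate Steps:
$w{\left(h \right)} = -3$
$11 - 6 w{\left(7 \right)} = 11 - -18 = 11 + 18 = 29$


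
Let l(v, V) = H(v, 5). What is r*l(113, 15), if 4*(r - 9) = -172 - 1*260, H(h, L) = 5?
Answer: -495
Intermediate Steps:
l(v, V) = 5
r = -99 (r = 9 + (-172 - 1*260)/4 = 9 + (-172 - 260)/4 = 9 + (1/4)*(-432) = 9 - 108 = -99)
r*l(113, 15) = -99*5 = -495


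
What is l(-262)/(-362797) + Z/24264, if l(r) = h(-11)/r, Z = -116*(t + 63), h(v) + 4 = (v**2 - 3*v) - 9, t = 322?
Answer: -265315953251/144147592431 ≈ -1.8406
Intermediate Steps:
h(v) = -13 + v**2 - 3*v (h(v) = -4 + ((v**2 - 3*v) - 9) = -4 + (-9 + v**2 - 3*v) = -13 + v**2 - 3*v)
Z = -44660 (Z = -116*(322 + 63) = -116*385 = -44660)
l(r) = 141/r (l(r) = (-13 + (-11)**2 - 3*(-11))/r = (-13 + 121 + 33)/r = 141/r)
l(-262)/(-362797) + Z/24264 = (141/(-262))/(-362797) - 44660/24264 = (141*(-1/262))*(-1/362797) - 44660*1/24264 = -141/262*(-1/362797) - 11165/6066 = 141/95052814 - 11165/6066 = -265315953251/144147592431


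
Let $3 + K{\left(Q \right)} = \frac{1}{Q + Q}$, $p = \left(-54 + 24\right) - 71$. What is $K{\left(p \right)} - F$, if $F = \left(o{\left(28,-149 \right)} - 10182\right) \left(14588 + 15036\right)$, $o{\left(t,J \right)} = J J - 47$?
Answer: $- \frac{71641023263}{202} \approx -3.5466 \cdot 10^{8}$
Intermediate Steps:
$o{\left(t,J \right)} = -47 + J^{2}$ ($o{\left(t,J \right)} = J^{2} - 47 = -47 + J^{2}$)
$F = 354658528$ ($F = \left(\left(-47 + \left(-149\right)^{2}\right) - 10182\right) \left(14588 + 15036\right) = \left(\left(-47 + 22201\right) - 10182\right) 29624 = \left(22154 - 10182\right) 29624 = 11972 \cdot 29624 = 354658528$)
$p = -101$ ($p = -30 - 71 = -101$)
$K{\left(Q \right)} = -3 + \frac{1}{2 Q}$ ($K{\left(Q \right)} = -3 + \frac{1}{Q + Q} = -3 + \frac{1}{2 Q}$)
$K{\left(p \right)} - F = \left(-3 + \frac{1}{2 \left(-101\right)}\right) - 354658528 = \left(-3 + \frac{1}{2} \left(- \frac{1}{101}\right)\right) - 354658528 = \left(-3 - \frac{1}{202}\right) - 354658528 = - \frac{607}{202} - 354658528 = - \frac{71641023263}{202}$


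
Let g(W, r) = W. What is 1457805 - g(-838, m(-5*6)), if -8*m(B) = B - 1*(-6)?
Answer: 1458643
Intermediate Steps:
m(B) = -3/4 - B/8 (m(B) = -(B - 1*(-6))/8 = -(B + 6)/8 = -(6 + B)/8 = -3/4 - B/8)
1457805 - g(-838, m(-5*6)) = 1457805 - 1*(-838) = 1457805 + 838 = 1458643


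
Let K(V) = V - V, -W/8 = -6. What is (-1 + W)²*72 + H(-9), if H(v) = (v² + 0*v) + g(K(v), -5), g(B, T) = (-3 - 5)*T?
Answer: 159169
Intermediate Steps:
W = 48 (W = -8*(-6) = 48)
K(V) = 0
g(B, T) = -8*T
H(v) = 40 + v² (H(v) = (v² + 0*v) - 8*(-5) = (v² + 0) + 40 = v² + 40 = 40 + v²)
(-1 + W)²*72 + H(-9) = (-1 + 48)²*72 + (40 + (-9)²) = 47²*72 + (40 + 81) = 2209*72 + 121 = 159048 + 121 = 159169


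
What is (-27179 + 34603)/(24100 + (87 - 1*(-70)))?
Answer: 7424/24257 ≈ 0.30606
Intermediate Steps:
(-27179 + 34603)/(24100 + (87 - 1*(-70))) = 7424/(24100 + (87 + 70)) = 7424/(24100 + 157) = 7424/24257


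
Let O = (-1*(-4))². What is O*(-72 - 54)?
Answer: -2016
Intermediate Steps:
O = 16 (O = 4² = 16)
O*(-72 - 54) = 16*(-72 - 54) = 16*(-126) = -2016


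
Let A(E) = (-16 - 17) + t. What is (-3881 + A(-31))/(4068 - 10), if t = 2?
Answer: -1956/2029 ≈ -0.96402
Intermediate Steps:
A(E) = -31 (A(E) = (-16 - 17) + 2 = -33 + 2 = -31)
(-3881 + A(-31))/(4068 - 10) = (-3881 - 31)/(4068 - 10) = -3912/4058 = -3912*1/4058 = -1956/2029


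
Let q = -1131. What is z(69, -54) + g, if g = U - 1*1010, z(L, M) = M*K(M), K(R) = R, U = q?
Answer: 775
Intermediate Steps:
U = -1131
z(L, M) = M² (z(L, M) = M*M = M²)
g = -2141 (g = -1131 - 1*1010 = -1131 - 1010 = -2141)
z(69, -54) + g = (-54)² - 2141 = 2916 - 2141 = 775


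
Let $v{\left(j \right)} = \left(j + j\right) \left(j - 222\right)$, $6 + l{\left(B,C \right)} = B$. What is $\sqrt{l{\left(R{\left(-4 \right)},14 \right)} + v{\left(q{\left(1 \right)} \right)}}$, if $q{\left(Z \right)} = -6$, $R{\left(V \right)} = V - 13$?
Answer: $\sqrt{2713} \approx 52.086$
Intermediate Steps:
$R{\left(V \right)} = -13 + V$
$l{\left(B,C \right)} = -6 + B$
$v{\left(j \right)} = 2 j \left(-222 + j\right)$
$\sqrt{l{\left(R{\left(-4 \right)},14 \right)} + v{\left(q{\left(1 \right)} \right)}} = \sqrt{\left(-6 - 17\right) + 2 \left(-6\right) \left(-222 - 6\right)} = \sqrt{\left(-6 - 17\right) + 2 \left(-6\right) \left(-228\right)} = \sqrt{-23 + 2736} = \sqrt{2713}$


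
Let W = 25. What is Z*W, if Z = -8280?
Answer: -207000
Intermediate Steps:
Z*W = -8280*25 = -207000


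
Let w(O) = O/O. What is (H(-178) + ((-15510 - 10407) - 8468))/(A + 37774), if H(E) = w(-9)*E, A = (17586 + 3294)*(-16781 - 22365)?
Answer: 34563/817330706 ≈ 4.2288e-5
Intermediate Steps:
w(O) = 1
A = -817368480 (A = 20880*(-39146) = -817368480)
H(E) = E (H(E) = 1*E = E)
(H(-178) + ((-15510 - 10407) - 8468))/(A + 37774) = (-178 + ((-15510 - 10407) - 8468))/(-817368480 + 37774) = (-178 + (-25917 - 8468))/(-817330706) = (-178 - 34385)*(-1/817330706) = -34563*(-1/817330706) = 34563/817330706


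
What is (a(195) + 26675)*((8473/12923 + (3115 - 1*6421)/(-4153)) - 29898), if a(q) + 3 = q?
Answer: -43108756997170285/53669219 ≈ -8.0323e+8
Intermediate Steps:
a(q) = -3 + q
(a(195) + 26675)*((8473/12923 + (3115 - 1*6421)/(-4153)) - 29898) = ((-3 + 195) + 26675)*((8473/12923 + (3115 - 1*6421)/(-4153)) - 29898) = (192 + 26675)*((8473*(1/12923) + (3115 - 6421)*(-1/4153)) - 29898) = 26867*((8473/12923 - 3306*(-1/4153)) - 29898) = 26867*((8473/12923 + 3306/4153) - 29898) = 26867*(77911807/53669219 - 29898) = 26867*(-1604524397855/53669219) = -43108756997170285/53669219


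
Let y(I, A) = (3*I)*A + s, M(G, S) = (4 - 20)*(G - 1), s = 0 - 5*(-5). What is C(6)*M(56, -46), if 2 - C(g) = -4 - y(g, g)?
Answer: -122320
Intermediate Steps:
s = 25 (s = 0 + 25 = 25)
M(G, S) = 16 - 16*G (M(G, S) = -16*(-1 + G) = 16 - 16*G)
y(I, A) = 25 + 3*A*I (y(I, A) = (3*I)*A + 25 = 3*A*I + 25 = 25 + 3*A*I)
C(g) = 31 + 3*g² (C(g) = 2 - (-4 - (25 + 3*g*g)) = 2 - (-4 - (25 + 3*g²)) = 2 - (-4 + (-25 - 3*g²)) = 2 - (-29 - 3*g²) = 2 + (29 + 3*g²) = 31 + 3*g²)
C(6)*M(56, -46) = (31 + 3*6²)*(16 - 16*56) = (31 + 3*36)*(16 - 896) = (31 + 108)*(-880) = 139*(-880) = -122320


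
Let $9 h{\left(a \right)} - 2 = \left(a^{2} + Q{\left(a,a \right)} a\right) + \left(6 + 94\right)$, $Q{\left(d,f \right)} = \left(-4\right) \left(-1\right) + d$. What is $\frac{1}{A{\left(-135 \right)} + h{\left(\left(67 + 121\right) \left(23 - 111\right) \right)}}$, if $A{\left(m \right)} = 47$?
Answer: $\frac{3}{182447407} \approx 1.6443 \cdot 10^{-8}$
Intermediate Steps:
$Q{\left(d,f \right)} = 4 + d$
$h{\left(a \right)} = \frac{34}{3} + \frac{a^{2}}{9} + \frac{a \left(4 + a\right)}{9}$ ($h{\left(a \right)} = \frac{2}{9} + \frac{\left(a^{2} + \left(4 + a\right) a\right) + \left(6 + 94\right)}{9} = \frac{2}{9} + \frac{\left(a^{2} + a \left(4 + a\right)\right) + 100}{9} = \frac{2}{9} + \frac{100 + a^{2} + a \left(4 + a\right)}{9} = \frac{2}{9} + \left(\frac{100}{9} + \frac{a^{2}}{9} + \frac{a \left(4 + a\right)}{9}\right) = \frac{34}{3} + \frac{a^{2}}{9} + \frac{a \left(4 + a\right)}{9}$)
$\frac{1}{A{\left(-135 \right)} + h{\left(\left(67 + 121\right) \left(23 - 111\right) \right)}} = \frac{1}{47 + \left(\frac{34}{3} + \frac{\left(\left(67 + 121\right) \left(23 - 111\right)\right)^{2}}{9} + \frac{\left(67 + 121\right) \left(23 - 111\right) \left(4 + \left(67 + 121\right) \left(23 - 111\right)\right)}{9}\right)} = \frac{1}{47 + \left(\frac{34}{3} + \frac{\left(188 \left(-88\right)\right)^{2}}{9} + \frac{188 \left(-88\right) \left(4 + 188 \left(-88\right)\right)}{9}\right)} = \frac{1}{47 + \left(\frac{34}{3} + \frac{\left(-16544\right)^{2}}{9} + \frac{1}{9} \left(-16544\right) \left(4 - 16544\right)\right)} = \frac{1}{47 + \left(\frac{34}{3} + \frac{1}{9} \cdot 273703936 + \frac{1}{9} \left(-16544\right) \left(-16540\right)\right)} = \frac{1}{47 + \left(\frac{34}{3} + \frac{273703936}{9} + \frac{273637760}{9}\right)} = \frac{1}{47 + \frac{182447266}{3}} = \frac{1}{\frac{182447407}{3}} = \frac{3}{182447407}$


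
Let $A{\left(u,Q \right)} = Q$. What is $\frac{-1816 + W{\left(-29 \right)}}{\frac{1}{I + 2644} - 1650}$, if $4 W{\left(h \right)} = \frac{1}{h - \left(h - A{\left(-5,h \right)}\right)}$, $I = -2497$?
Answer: $\frac{30966579}{28135684} \approx 1.1006$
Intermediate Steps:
$W{\left(h \right)} = \frac{1}{4 h}$ ($W{\left(h \right)} = \frac{1}{4 \left(h + \left(h - h\right)\right)} = \frac{1}{4 \left(h + 0\right)} = \frac{1}{4 h}$)
$\frac{-1816 + W{\left(-29 \right)}}{\frac{1}{I + 2644} - 1650} = \frac{-1816 + \frac{1}{4 \left(-29\right)}}{\frac{1}{-2497 + 2644} - 1650} = \frac{-1816 + \frac{1}{4} \left(- \frac{1}{29}\right)}{\frac{1}{147} + \left(-1740 + 90\right)} = \frac{-1816 - \frac{1}{116}}{\frac{1}{147} - 1650} = - \frac{210657}{116 \left(- \frac{242549}{147}\right)} = \left(- \frac{210657}{116}\right) \left(- \frac{147}{242549}\right) = \frac{30966579}{28135684}$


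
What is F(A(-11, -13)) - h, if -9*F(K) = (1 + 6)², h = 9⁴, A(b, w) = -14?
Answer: -59098/9 ≈ -6566.4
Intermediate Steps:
h = 6561
F(K) = -49/9 (F(K) = -(1 + 6)²/9 = -⅑*7² = -⅑*49 = -49/9)
F(A(-11, -13)) - h = -49/9 - 1*6561 = -49/9 - 6561 = -59098/9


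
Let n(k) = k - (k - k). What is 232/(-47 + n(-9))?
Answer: -29/7 ≈ -4.1429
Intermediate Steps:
n(k) = k (n(k) = k - 1*0 = k + 0 = k)
232/(-47 + n(-9)) = 232/(-47 - 9) = 232/(-56) = -1/56*232 = -29/7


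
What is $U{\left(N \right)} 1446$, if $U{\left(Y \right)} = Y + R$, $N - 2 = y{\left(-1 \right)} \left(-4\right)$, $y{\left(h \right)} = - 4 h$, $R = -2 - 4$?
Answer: $-28920$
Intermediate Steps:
$R = -6$
$N = -14$ ($N = 2 + \left(-4\right) \left(-1\right) \left(-4\right) = 2 + 4 \left(-4\right) = 2 - 16 = -14$)
$U{\left(Y \right)} = -6 + Y$ ($U{\left(Y \right)} = Y - 6 = -6 + Y$)
$U{\left(N \right)} 1446 = \left(-6 - 14\right) 1446 = \left(-20\right) 1446 = -28920$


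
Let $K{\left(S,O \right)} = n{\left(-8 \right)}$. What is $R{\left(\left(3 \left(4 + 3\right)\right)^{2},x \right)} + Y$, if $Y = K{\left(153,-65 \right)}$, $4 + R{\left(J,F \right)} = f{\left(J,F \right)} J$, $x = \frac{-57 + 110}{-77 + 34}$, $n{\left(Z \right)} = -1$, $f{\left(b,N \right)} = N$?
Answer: $- \frac{23588}{43} \approx -548.56$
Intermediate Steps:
$K{\left(S,O \right)} = -1$
$x = - \frac{53}{43}$ ($x = \frac{53}{-43} = 53 \left(- \frac{1}{43}\right) = - \frac{53}{43} \approx -1.2326$)
$R{\left(J,F \right)} = -4 + F J$
$Y = -1$
$R{\left(\left(3 \left(4 + 3\right)\right)^{2},x \right)} + Y = \left(-4 - \frac{53 \left(3 \left(4 + 3\right)\right)^{2}}{43}\right) - 1 = \left(-4 - \frac{53 \left(3 \cdot 7\right)^{2}}{43}\right) - 1 = \left(-4 - \frac{53 \cdot 21^{2}}{43}\right) - 1 = \left(-4 - \frac{23373}{43}\right) - 1 = - \frac{23545}{43} - 1 = - \frac{23588}{43}$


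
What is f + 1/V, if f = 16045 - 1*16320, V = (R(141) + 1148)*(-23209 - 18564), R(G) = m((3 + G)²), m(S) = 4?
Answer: -13233686401/48122496 ≈ -275.00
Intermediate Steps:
R(G) = 4
V = -48122496 (V = (4 + 1148)*(-23209 - 18564) = 1152*(-41773) = -48122496)
f = -275 (f = 16045 - 16320 = -275)
f + 1/V = -275 + 1/(-48122496) = -275 - 1/48122496 = -13233686401/48122496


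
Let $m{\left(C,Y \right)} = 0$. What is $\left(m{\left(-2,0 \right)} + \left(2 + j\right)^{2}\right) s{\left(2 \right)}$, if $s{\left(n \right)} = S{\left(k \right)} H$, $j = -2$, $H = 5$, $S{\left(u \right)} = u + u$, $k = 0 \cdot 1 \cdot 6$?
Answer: $0$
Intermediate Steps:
$k = 0$ ($k = 0 \cdot 6 = 0$)
$S{\left(u \right)} = 2 u$
$s{\left(n \right)} = 0$ ($s{\left(n \right)} = 2 \cdot 0 \cdot 5 = 0 \cdot 5 = 0$)
$\left(m{\left(-2,0 \right)} + \left(2 + j\right)^{2}\right) s{\left(2 \right)} = \left(0 + \left(2 - 2\right)^{2}\right) 0 = \left(0 + 0^{2}\right) 0 = \left(0 + 0\right) 0 = 0 \cdot 0 = 0$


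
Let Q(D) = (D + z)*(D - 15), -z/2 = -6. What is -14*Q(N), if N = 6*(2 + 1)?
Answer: -1260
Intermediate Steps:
N = 18 (N = 6*3 = 18)
z = 12 (z = -2*(-6) = 12)
Q(D) = (-15 + D)*(12 + D) (Q(D) = (D + 12)*(D - 15) = (12 + D)*(-15 + D) = (-15 + D)*(12 + D))
-14*Q(N) = -14*(-180 + 18**2 - 3*18) = -14*(-180 + 324 - 54) = -14*90 = -1260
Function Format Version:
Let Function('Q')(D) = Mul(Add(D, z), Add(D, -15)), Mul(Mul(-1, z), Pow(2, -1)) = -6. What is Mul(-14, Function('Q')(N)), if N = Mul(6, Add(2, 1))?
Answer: -1260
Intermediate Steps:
N = 18 (N = Mul(6, 3) = 18)
z = 12 (z = Mul(-2, -6) = 12)
Function('Q')(D) = Mul(Add(-15, D), Add(12, D)) (Function('Q')(D) = Mul(Add(D, 12), Add(D, -15)) = Mul(Add(12, D), Add(-15, D)) = Mul(Add(-15, D), Add(12, D)))
Mul(-14, Function('Q')(N)) = Mul(-14, Add(-180, Pow(18, 2), Mul(-3, 18))) = Mul(-14, Add(-180, 324, -54)) = Mul(-14, 90) = -1260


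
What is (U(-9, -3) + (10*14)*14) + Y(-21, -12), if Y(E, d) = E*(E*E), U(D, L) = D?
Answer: -7310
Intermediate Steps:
Y(E, d) = E³ (Y(E, d) = E*E² = E³)
(U(-9, -3) + (10*14)*14) + Y(-21, -12) = (-9 + (10*14)*14) + (-21)³ = (-9 + 140*14) - 9261 = (-9 + 1960) - 9261 = 1951 - 9261 = -7310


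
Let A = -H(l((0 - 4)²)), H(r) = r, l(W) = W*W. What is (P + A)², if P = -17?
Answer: 74529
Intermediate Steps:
l(W) = W²
A = -256 (A = -((0 - 4)²)² = -((-4)²)² = -1*16² = -1*256 = -256)
(P + A)² = (-17 - 256)² = (-273)² = 74529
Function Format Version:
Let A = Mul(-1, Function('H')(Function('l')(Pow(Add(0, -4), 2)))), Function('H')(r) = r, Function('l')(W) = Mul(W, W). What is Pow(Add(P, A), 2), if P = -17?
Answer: 74529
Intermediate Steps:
Function('l')(W) = Pow(W, 2)
A = -256 (A = Mul(-1, Pow(Pow(Add(0, -4), 2), 2)) = Mul(-1, Pow(Pow(-4, 2), 2)) = Mul(-1, Pow(16, 2)) = Mul(-1, 256) = -256)
Pow(Add(P, A), 2) = Pow(Add(-17, -256), 2) = Pow(-273, 2) = 74529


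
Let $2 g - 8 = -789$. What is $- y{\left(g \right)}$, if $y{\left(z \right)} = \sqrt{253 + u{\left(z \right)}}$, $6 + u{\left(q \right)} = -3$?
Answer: $- 2 \sqrt{61} \approx -15.62$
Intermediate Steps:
$g = - \frac{781}{2}$ ($g = 4 + \frac{1}{2} \left(-789\right) = 4 - \frac{789}{2} = - \frac{781}{2} \approx -390.5$)
$u{\left(q \right)} = -9$ ($u{\left(q \right)} = -6 - 3 = -9$)
$y{\left(z \right)} = 2 \sqrt{61}$ ($y{\left(z \right)} = \sqrt{253 - 9} = \sqrt{244} = 2 \sqrt{61}$)
$- y{\left(g \right)} = - 2 \sqrt{61}$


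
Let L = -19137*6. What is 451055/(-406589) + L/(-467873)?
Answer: -164351093857/190232015197 ≈ -0.86395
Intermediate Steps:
L = -114822
451055/(-406589) + L/(-467873) = 451055/(-406589) - 114822/(-467873) = 451055*(-1/406589) - 114822*(-1/467873) = -451055/406589 + 114822/467873 = -164351093857/190232015197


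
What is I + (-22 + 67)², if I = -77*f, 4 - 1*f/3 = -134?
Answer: -29853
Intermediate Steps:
f = 414 (f = 12 - 3*(-134) = 12 + 402 = 414)
I = -31878 (I = -77*414 = -31878)
I + (-22 + 67)² = -31878 + (-22 + 67)² = -31878 + 45² = -31878 + 2025 = -29853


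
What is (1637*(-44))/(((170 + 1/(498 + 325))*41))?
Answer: -59279044/5736351 ≈ -10.334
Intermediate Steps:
(1637*(-44))/(((170 + 1/(498 + 325))*41)) = -72028*1/(41*(170 + 1/823)) = -72028/((139911/823)*41) = -72028/5736351/823 = -72028*823/5736351 = -59279044/5736351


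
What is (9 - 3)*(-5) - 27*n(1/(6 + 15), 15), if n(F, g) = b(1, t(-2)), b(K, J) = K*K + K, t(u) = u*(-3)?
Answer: -84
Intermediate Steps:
t(u) = -3*u
b(K, J) = K + K**2 (b(K, J) = K**2 + K = K + K**2)
n(F, g) = 2 (n(F, g) = 1*(1 + 1) = 1*2 = 2)
(9 - 3)*(-5) - 27*n(1/(6 + 15), 15) = (9 - 3)*(-5) - 27*2 = 6*(-5) - 54 = -30 - 54 = -84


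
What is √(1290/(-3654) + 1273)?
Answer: √472000578/609 ≈ 35.674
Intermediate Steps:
√(1290/(-3654) + 1273) = √(1290*(-1/3654) + 1273) = √(-215/609 + 1273) = √(775042/609) = √472000578/609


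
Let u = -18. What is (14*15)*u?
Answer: -3780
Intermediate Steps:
(14*15)*u = (14*15)*(-18) = 210*(-18) = -3780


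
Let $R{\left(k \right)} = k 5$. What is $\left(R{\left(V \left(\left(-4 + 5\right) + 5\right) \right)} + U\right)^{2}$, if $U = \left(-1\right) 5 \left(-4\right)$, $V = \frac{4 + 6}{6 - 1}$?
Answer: $6400$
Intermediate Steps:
$V = 2$ ($V = \frac{10}{5} = 10 \cdot \frac{1}{5} = 2$)
$R{\left(k \right)} = 5 k$
$U = 20$ ($U = \left(-5\right) \left(-4\right) = 20$)
$\left(R{\left(V \left(\left(-4 + 5\right) + 5\right) \right)} + U\right)^{2} = \left(5 \cdot 2 \left(\left(-4 + 5\right) + 5\right) + 20\right)^{2} = \left(5 \cdot 2 \left(1 + 5\right) + 20\right)^{2} = \left(5 \cdot 2 \cdot 6 + 20\right)^{2} = \left(5 \cdot 12 + 20\right)^{2} = \left(60 + 20\right)^{2} = 80^{2} = 6400$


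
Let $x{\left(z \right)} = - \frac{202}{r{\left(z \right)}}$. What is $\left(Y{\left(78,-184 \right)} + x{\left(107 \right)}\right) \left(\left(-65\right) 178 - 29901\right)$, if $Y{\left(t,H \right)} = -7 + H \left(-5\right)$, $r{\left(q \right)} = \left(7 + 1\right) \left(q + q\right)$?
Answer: $- \frac{32406559117}{856} \approx -3.7858 \cdot 10^{7}$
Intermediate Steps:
$r{\left(q \right)} = 16 q$ ($r{\left(q \right)} = 8 \cdot 2 q = 16 q$)
$Y{\left(t,H \right)} = -7 - 5 H$
$x{\left(z \right)} = - \frac{101}{8 z}$ ($x{\left(z \right)} = - \frac{202}{16 z} = - 202 \frac{1}{16 z} = - \frac{101}{8 z}$)
$\left(Y{\left(78,-184 \right)} + x{\left(107 \right)}\right) \left(\left(-65\right) 178 - 29901\right) = \left(\left(-7 - -920\right) - \frac{101}{8 \cdot 107}\right) \left(\left(-65\right) 178 - 29901\right) = \left(\left(-7 + 920\right) - \frac{101}{856}\right) \left(-11570 - 29901\right) = \left(913 - \frac{101}{856}\right) \left(-41471\right) = \frac{781427}{856} \left(-41471\right) = - \frac{32406559117}{856}$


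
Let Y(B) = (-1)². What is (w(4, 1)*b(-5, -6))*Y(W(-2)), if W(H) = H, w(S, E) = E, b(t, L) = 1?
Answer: 1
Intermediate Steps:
Y(B) = 1
(w(4, 1)*b(-5, -6))*Y(W(-2)) = (1*1)*1 = 1*1 = 1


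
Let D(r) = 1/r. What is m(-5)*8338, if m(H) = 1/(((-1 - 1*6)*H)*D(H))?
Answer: -8338/7 ≈ -1191.1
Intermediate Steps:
m(H) = -1/7 (m(H) = 1/(((-1 - 1*6)*H)/H) = 1/(((-1 - 6)*H)/H) = 1/((-7*H)/H) = 1/(-7) = -1/7)
m(-5)*8338 = -1/7*8338 = -8338/7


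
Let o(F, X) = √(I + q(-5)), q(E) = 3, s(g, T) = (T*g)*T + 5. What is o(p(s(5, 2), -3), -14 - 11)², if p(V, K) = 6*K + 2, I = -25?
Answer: -22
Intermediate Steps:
s(g, T) = 5 + g*T² (s(g, T) = g*T² + 5 = 5 + g*T²)
p(V, K) = 2 + 6*K
o(F, X) = I*√22 (o(F, X) = √(-25 + 3) = √(-22) = I*√22)
o(p(s(5, 2), -3), -14 - 11)² = (I*√22)² = -22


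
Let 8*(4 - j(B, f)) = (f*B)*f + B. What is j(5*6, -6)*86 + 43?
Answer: -23091/2 ≈ -11546.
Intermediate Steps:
j(B, f) = 4 - B/8 - B*f²/8 (j(B, f) = 4 - ((f*B)*f + B)/8 = 4 - ((B*f)*f + B)/8 = 4 - (B*f² + B)/8 = 4 - (B + B*f²)/8 = 4 + (-B/8 - B*f²/8) = 4 - B/8 - B*f²/8)
j(5*6, -6)*86 + 43 = (4 - 5*6/8 - ⅛*5*6*(-6)²)*86 + 43 = (4 - ⅛*30 - ⅛*30*36)*86 + 43 = (4 - 15/4 - 135)*86 + 43 = -539/4*86 + 43 = -23177/2 + 43 = -23091/2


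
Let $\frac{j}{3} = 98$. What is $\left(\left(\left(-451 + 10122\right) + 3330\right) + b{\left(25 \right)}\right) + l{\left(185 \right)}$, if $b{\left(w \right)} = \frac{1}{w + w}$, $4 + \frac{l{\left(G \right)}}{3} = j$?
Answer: $\frac{693551}{50} \approx 13871.0$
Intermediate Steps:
$j = 294$ ($j = 3 \cdot 98 = 294$)
$l{\left(G \right)} = 870$ ($l{\left(G \right)} = -12 + 3 \cdot 294 = -12 + 882 = 870$)
$b{\left(w \right)} = \frac{1}{2 w}$
$\left(\left(\left(-451 + 10122\right) + 3330\right) + b{\left(25 \right)}\right) + l{\left(185 \right)} = \left(\left(\left(-451 + 10122\right) + 3330\right) + \frac{1}{2 \cdot 25}\right) + 870 = \left(\left(9671 + 3330\right) + \frac{1}{2} \cdot \frac{1}{25}\right) + 870 = \left(13001 + \frac{1}{50}\right) + 870 = \frac{650051}{50} + 870 = \frac{693551}{50}$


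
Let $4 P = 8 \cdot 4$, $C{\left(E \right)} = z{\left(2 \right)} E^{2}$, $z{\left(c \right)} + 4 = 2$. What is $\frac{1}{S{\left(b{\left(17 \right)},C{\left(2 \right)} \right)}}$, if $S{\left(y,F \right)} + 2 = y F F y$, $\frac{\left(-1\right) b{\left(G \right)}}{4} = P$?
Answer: $\frac{1}{65534} \approx 1.5259 \cdot 10^{-5}$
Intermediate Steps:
$z{\left(c \right)} = -2$ ($z{\left(c \right)} = -4 + 2 = -2$)
$C{\left(E \right)} = - 2 E^{2}$
$P = 8$ ($P = \frac{8 \cdot 4}{4} = \frac{1}{4} \cdot 32 = 8$)
$b{\left(G \right)} = -32$ ($b{\left(G \right)} = \left(-4\right) 8 = -32$)
$S{\left(y,F \right)} = -2 + F^{2} y^{2}$ ($S{\left(y,F \right)} = -2 + y F F y = -2 + F y F y = -2 + y F^{2} y = -2 + F^{2} y^{2}$)
$\frac{1}{S{\left(b{\left(17 \right)},C{\left(2 \right)} \right)}} = \frac{1}{-2 + \left(- 2 \cdot 2^{2}\right)^{2} \left(-32\right)^{2}} = \frac{1}{-2 + \left(\left(-2\right) 4\right)^{2} \cdot 1024} = \frac{1}{-2 + \left(-8\right)^{2} \cdot 1024} = \frac{1}{-2 + 64 \cdot 1024} = \frac{1}{-2 + 65536} = \frac{1}{65534}$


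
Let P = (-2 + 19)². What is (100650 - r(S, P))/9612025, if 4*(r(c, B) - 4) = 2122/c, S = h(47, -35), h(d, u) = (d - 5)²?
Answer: 355078027/33911224200 ≈ 0.010471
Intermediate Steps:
h(d, u) = (-5 + d)²
P = 289 (P = 17² = 289)
S = 1764 (S = (-5 + 47)² = 42² = 1764)
r(c, B) = 4 + 1061/(2*c) (r(c, B) = 4 + (2122/c)/4 = 4 + 1061/(2*c))
(100650 - r(S, P))/9612025 = (100650 - (4 + (1061/2)/1764))/9612025 = (100650 - (4 + (1061/2)*(1/1764)))*(1/9612025) = (100650 - (4 + 1061/3528))*(1/9612025) = (100650 - 1*15173/3528)*(1/9612025) = (100650 - 15173/3528)*(1/9612025) = (355078027/3528)*(1/9612025) = 355078027/33911224200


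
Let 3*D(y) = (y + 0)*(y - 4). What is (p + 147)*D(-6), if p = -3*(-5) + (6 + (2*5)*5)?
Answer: 4360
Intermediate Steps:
p = 71 (p = 15 + (6 + 10*5) = 15 + (6 + 50) = 15 + 56 = 71)
D(y) = y*(-4 + y)/3 (D(y) = ((y + 0)*(y - 4))/3 = (y*(-4 + y))/3 = y*(-4 + y)/3)
(p + 147)*D(-6) = (71 + 147)*((⅓)*(-6)*(-4 - 6)) = 218*((⅓)*(-6)*(-10)) = 218*20 = 4360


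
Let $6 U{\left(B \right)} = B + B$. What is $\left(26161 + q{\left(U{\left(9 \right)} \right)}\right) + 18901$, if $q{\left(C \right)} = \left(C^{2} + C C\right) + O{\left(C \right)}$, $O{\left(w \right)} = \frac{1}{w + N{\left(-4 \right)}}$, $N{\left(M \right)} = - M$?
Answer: $\frac{315561}{7} \approx 45080.0$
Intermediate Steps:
$U{\left(B \right)} = \frac{B}{3}$ ($U{\left(B \right)} = \frac{B + B}{6} = \frac{2 B}{6} = \frac{B}{3}$)
$O{\left(w \right)} = \frac{1}{4 + w}$ ($O{\left(w \right)} = \frac{1}{w - -4} = \frac{1}{w + 4} = \frac{1}{4 + w}$)
$q{\left(C \right)} = \frac{1}{4 + C} + 2 C^{2}$ ($q{\left(C \right)} = \left(C^{2} + C C\right) + \frac{1}{4 + C} = \left(C^{2} + C^{2}\right) + \frac{1}{4 + C} = 2 C^{2} + \frac{1}{4 + C} = \frac{1}{4 + C} + 2 C^{2}$)
$\left(26161 + q{\left(U{\left(9 \right)} \right)}\right) + 18901 = \left(26161 + \frac{1 + 2 \left(\frac{1}{3} \cdot 9\right)^{2} \left(4 + \frac{1}{3} \cdot 9\right)}{4 + \frac{1}{3} \cdot 9}\right) + 18901 = \left(26161 + \frac{1 + 2 \cdot 3^{2} \left(4 + 3\right)}{4 + 3}\right) + 18901 = \left(26161 + \frac{1 + 2 \cdot 9 \cdot 7}{7}\right) + 18901 = \left(26161 + \frac{1 + 126}{7}\right) + 18901 = \left(26161 + \frac{1}{7} \cdot 127\right) + 18901 = \left(26161 + \frac{127}{7}\right) + 18901 = \frac{183254}{7} + 18901 = \frac{315561}{7}$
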